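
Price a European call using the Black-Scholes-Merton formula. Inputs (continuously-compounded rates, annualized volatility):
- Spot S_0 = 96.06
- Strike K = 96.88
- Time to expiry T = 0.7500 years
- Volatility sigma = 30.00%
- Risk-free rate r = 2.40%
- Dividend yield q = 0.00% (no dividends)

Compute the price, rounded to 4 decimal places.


Answer: Price = 10.3423

Derivation:
d1 = (ln(S/K) + (r - q + 0.5*sigma^2) * T) / (sigma * sqrt(T)) = 0.16646893
d2 = d1 - sigma * sqrt(T) = -0.09333869
exp(-rT) = 0.98216103; exp(-qT) = 1.00000000
C = S_0 * exp(-qT) * N(d1) - K * exp(-rT) * N(d2)
N(d1) = 0.56610603; N(d2) = 0.46281725
C = 96.0600 * 1.00000000 * 0.56610603 - 96.8800 * 0.98216103 * 0.46281725 = 10.3423


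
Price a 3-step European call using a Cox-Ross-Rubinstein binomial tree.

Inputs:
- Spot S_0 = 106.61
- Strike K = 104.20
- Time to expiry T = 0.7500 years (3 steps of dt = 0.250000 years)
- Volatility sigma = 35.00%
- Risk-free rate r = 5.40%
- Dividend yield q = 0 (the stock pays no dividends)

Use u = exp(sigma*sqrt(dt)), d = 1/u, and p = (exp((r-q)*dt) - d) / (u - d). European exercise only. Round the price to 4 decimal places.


dt = T/N = 0.250000
u = exp(sigma*sqrt(dt)) = 1.191246; d = 1/u = 0.839457
p = (exp((r-q)*dt) - d) / (u - d) = 0.494997
Discount per step: exp(-r*dt) = 0.986591
Stock lattice S(k, i) with i counting down-moves:
  k=0: S(0,0) = 106.6100
  k=1: S(1,0) = 126.9988; S(1,1) = 89.4945
  k=2: S(2,0) = 151.2868; S(2,1) = 106.6100; S(2,2) = 75.1268
  k=3: S(3,0) = 180.2198; S(3,1) = 126.9988; S(3,2) = 89.4945; S(3,3) = 63.0657
Terminal payoffs V(N, i) = max(S_T - K, 0):
  V(3,0) = 76.019818; V(3,1) = 22.798759; V(3,2) = 0.000000; V(3,3) = 0.000000
Backward induction: V(k, i) = exp(-r*dt) * [p * V(k+1, i) + (1-p) * V(k+1, i+1)].
  V(2,0) = exp(-r*dt) * [p*76.019818 + (1-p)*22.798759] = 48.484039
  V(2,1) = exp(-r*dt) * [p*22.798759 + (1-p)*0.000000] = 11.133984
  V(2,2) = exp(-r*dt) * [p*0.000000 + (1-p)*0.000000] = 0.000000
  V(1,0) = exp(-r*dt) * [p*48.484039 + (1-p)*11.133984] = 29.224929
  V(1,1) = exp(-r*dt) * [p*11.133984 + (1-p)*0.000000] = 5.437384
  V(0,0) = exp(-r*dt) * [p*29.224929 + (1-p)*5.437384] = 16.981339

Answer: Price = V(0,0) = 16.9813


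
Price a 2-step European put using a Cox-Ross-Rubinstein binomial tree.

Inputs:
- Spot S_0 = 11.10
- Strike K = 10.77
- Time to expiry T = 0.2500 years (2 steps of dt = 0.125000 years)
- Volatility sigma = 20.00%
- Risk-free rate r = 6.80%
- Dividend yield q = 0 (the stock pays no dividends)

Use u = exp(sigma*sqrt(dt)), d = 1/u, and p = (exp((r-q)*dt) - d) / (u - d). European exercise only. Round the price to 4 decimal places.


dt = T/N = 0.125000
u = exp(sigma*sqrt(dt)) = 1.073271; d = 1/u = 0.931731
p = (exp((r-q)*dt) - d) / (u - d) = 0.542640
Discount per step: exp(-r*dt) = 0.991536
Stock lattice S(k, i) with i counting down-moves:
  k=0: S(0,0) = 11.1000
  k=1: S(1,0) = 11.9133; S(1,1) = 10.3422
  k=2: S(2,0) = 12.7862; S(2,1) = 11.1000; S(2,2) = 9.6362
Terminal payoffs V(N, i) = max(K - S_T, 0):
  V(2,0) = 0.000000; V(2,1) = 0.000000; V(2,2) = 1.133830
Backward induction: V(k, i) = exp(-r*dt) * [p * V(k+1, i) + (1-p) * V(k+1, i+1)].
  V(1,0) = exp(-r*dt) * [p*0.000000 + (1-p)*0.000000] = 0.000000
  V(1,1) = exp(-r*dt) * [p*0.000000 + (1-p)*1.133830] = 0.514180
  V(0,0) = exp(-r*dt) * [p*0.000000 + (1-p)*0.514180] = 0.233175

Answer: Price = V(0,0) = 0.2332


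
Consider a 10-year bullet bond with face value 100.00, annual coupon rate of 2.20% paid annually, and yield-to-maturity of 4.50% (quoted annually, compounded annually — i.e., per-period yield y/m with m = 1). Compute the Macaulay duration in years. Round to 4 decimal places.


Answer: Macaulay duration = 8.9653 years

Derivation:
Coupon per period c = face * coupon_rate / m = 2.200000
Periods per year m = 1; per-period yield y/m = 0.045000
Number of cashflows N = 10
Cashflows (t years, CF_t, discount factor 1/(1+y/m)^(m*t), PV):
  t = 1.0000: CF_t = 2.200000, DF = 0.956938, PV = 2.105263
  t = 2.0000: CF_t = 2.200000, DF = 0.915730, PV = 2.014606
  t = 3.0000: CF_t = 2.200000, DF = 0.876297, PV = 1.927853
  t = 4.0000: CF_t = 2.200000, DF = 0.838561, PV = 1.844835
  t = 5.0000: CF_t = 2.200000, DF = 0.802451, PV = 1.765392
  t = 6.0000: CF_t = 2.200000, DF = 0.767896, PV = 1.689371
  t = 7.0000: CF_t = 2.200000, DF = 0.734828, PV = 1.616623
  t = 8.0000: CF_t = 2.200000, DF = 0.703185, PV = 1.547007
  t = 9.0000: CF_t = 2.200000, DF = 0.672904, PV = 1.480390
  t = 10.0000: CF_t = 102.200000, DF = 0.643928, PV = 65.809409
Price P = sum_t PV_t = 81.800748
Macaulay numerator sum_t t * PV_t:
  t * PV_t at t = 1.0000: 2.105263
  t * PV_t at t = 2.0000: 4.029212
  t * PV_t at t = 3.0000: 5.783558
  t * PV_t at t = 4.0000: 7.379340
  t * PV_t at t = 5.0000: 8.826962
  t * PV_t at t = 6.0000: 10.136224
  t * PV_t at t = 7.0000: 11.316358
  t * PV_t at t = 8.0000: 12.376058
  t * PV_t at t = 9.0000: 13.323508
  t * PV_t at t = 10.0000: 658.094091
Macaulay duration D = (sum_t t * PV_t) / P = 733.370573 / 81.800748 = 8.965328


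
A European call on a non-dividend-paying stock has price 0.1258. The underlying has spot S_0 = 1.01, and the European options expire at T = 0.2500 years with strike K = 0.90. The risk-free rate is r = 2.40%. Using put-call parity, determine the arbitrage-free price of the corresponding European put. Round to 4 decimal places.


Put-call parity: C - P = S_0 * exp(-qT) - K * exp(-rT).
S_0 * exp(-qT) = 1.0100 * 1.00000000 = 1.01000000
K * exp(-rT) = 0.9000 * 0.99401796 = 0.89461617
P = C - S*exp(-qT) + K*exp(-rT)
P = 0.1258 - 1.01000000 + 0.89461617 = 0.0104

Answer: Put price = 0.0104


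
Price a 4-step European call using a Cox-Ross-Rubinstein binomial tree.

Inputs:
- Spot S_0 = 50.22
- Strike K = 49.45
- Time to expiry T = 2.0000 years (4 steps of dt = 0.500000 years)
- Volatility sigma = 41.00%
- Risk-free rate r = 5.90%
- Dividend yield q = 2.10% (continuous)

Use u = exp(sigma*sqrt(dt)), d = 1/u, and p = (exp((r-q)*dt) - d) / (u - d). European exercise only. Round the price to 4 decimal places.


dt = T/N = 0.500000
u = exp(sigma*sqrt(dt)) = 1.336312; d = 1/u = 0.748328
p = (exp((r-q)*dt) - d) / (u - d) = 0.460648
Discount per step: exp(-r*dt) = 0.970931
Stock lattice S(k, i) with i counting down-moves:
  k=0: S(0,0) = 50.2200
  k=1: S(1,0) = 67.1096; S(1,1) = 37.5810
  k=2: S(2,0) = 89.6794; S(2,1) = 50.2200; S(2,2) = 28.1229
  k=3: S(3,0) = 119.8397; S(3,1) = 67.1096; S(3,2) = 37.5810; S(3,3) = 21.0452
  k=4: S(4,0) = 160.1432; S(4,1) = 89.6794; S(4,2) = 50.2200; S(4,3) = 28.1229; S(4,4) = 15.7487
Terminal payoffs V(N, i) = max(S_T - K, 0):
  V(4,0) = 110.693210; V(4,1) = 40.229384; V(4,2) = 0.770000; V(4,3) = 0.000000; V(4,4) = 0.000000
Backward induction: V(k, i) = exp(-r*dt) * [p * V(k+1, i) + (1-p) * V(k+1, i+1)].
  V(3,0) = exp(-r*dt) * [p*110.693210 + (1-p)*40.229384] = 70.575396
  V(3,1) = exp(-r*dt) * [p*40.229384 + (1-p)*0.770000] = 18.396106
  V(3,2) = exp(-r*dt) * [p*0.770000 + (1-p)*0.000000] = 0.344388
  V(3,3) = exp(-r*dt) * [p*0.000000 + (1-p)*0.000000] = 0.000000
  V(2,0) = exp(-r*dt) * [p*70.575396 + (1-p)*18.396106] = 41.198904
  V(2,1) = exp(-r*dt) * [p*18.396106 + (1-p)*0.344388] = 8.408136
  V(2,2) = exp(-r*dt) * [p*0.344388 + (1-p)*0.000000] = 0.154030
  V(1,0) = exp(-r*dt) * [p*41.198904 + (1-p)*8.408136] = 22.829622
  V(1,1) = exp(-r*dt) * [p*8.408136 + (1-p)*0.154030] = 3.841260
  V(0,0) = exp(-r*dt) * [p*22.829622 + (1-p)*3.841260] = 12.222277

Answer: Price = V(0,0) = 12.2223


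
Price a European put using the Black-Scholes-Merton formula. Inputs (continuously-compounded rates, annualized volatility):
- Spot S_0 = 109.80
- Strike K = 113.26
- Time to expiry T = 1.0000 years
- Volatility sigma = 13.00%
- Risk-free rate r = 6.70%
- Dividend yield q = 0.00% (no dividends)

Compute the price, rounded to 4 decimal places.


d1 = (ln(S/K) + (r - q + 0.5*sigma^2) * T) / (sigma * sqrt(T)) = 0.34172668
d2 = d1 - sigma * sqrt(T) = 0.21172668
exp(-rT) = 0.93519520; exp(-qT) = 1.00000000
P = K * exp(-rT) * N(-d2) - S_0 * exp(-qT) * N(-d1)
N(-d1) = 0.36627830; N(-d2) = 0.41616014
P = 113.2600 * 0.93519520 * 0.41616014 - 109.8000 * 1.00000000 * 0.36627830 = 3.8624

Answer: Price = 3.8624


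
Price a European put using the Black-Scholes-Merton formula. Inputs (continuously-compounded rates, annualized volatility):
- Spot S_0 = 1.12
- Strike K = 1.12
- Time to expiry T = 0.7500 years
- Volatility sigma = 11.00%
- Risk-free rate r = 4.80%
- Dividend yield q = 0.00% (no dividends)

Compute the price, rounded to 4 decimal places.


d1 = (ln(S/K) + (r - q + 0.5*sigma^2) * T) / (sigma * sqrt(T)) = 0.42553339
d2 = d1 - sigma * sqrt(T) = 0.33027060
exp(-rT) = 0.96464029; exp(-qT) = 1.00000000
P = K * exp(-rT) * N(-d2) - S_0 * exp(-qT) * N(-d1)
N(-d1) = 0.33522394; N(-d2) = 0.37059775
P = 1.1200 * 0.96464029 * 0.37059775 - 1.1200 * 1.00000000 * 0.33522394 = 0.0249

Answer: Price = 0.0249


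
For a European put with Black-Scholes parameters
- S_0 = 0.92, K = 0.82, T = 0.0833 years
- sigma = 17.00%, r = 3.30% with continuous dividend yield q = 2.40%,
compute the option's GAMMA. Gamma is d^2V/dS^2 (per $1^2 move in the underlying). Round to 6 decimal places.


d1 = 2.3850569138; d2 = 2.3359919568
phi(d1) = 0.0232096585; exp(-qT) = 0.9980027971; exp(-rT) = 0.9972548748
Gamma = exp(-qT) * phi(d1) / (S * sigma * sqrt(T)) = 0.9980027971 * 0.0232096585 / (0.9200 * 0.1700 * 0.2886173938) = 0.513146

Answer: Gamma = 0.513146


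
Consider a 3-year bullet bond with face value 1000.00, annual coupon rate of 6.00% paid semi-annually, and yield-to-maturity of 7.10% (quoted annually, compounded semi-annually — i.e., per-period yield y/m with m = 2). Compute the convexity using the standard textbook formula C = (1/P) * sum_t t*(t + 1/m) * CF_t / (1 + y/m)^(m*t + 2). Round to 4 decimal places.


Answer: Convexity = 8.8670

Derivation:
Coupon per period c = face * coupon_rate / m = 30.000000
Periods per year m = 2; per-period yield y/m = 0.035500
Number of cashflows N = 6
Cashflows (t years, CF_t, discount factor 1/(1+y/m)^(m*t), PV):
  t = 0.5000: CF_t = 30.000000, DF = 0.965717, PV = 28.971511
  t = 1.0000: CF_t = 30.000000, DF = 0.932609, PV = 27.978282
  t = 1.5000: CF_t = 30.000000, DF = 0.900637, PV = 27.019104
  t = 2.0000: CF_t = 30.000000, DF = 0.869760, PV = 26.092809
  t = 2.5000: CF_t = 30.000000, DF = 0.839942, PV = 25.198271
  t = 3.0000: CF_t = 1030.000000, DF = 0.811147, PV = 835.481053
Price P = sum_t PV_t = 970.741031
Convexity numerator sum_t t*(t + 1/m) * CF_t / (1+y/m)^(m*t + 2):
  t = 0.5000: term = 13.509552
  t = 1.0000: term = 39.139214
  t = 1.5000: term = 75.594812
  t = 2.0000: term = 121.671998
  t = 2.5000: term = 176.251084
  t = 3.0000: term = 8181.363670
Convexity = (1/P) * sum = 8607.530330 / 970.741031 = 8.866969


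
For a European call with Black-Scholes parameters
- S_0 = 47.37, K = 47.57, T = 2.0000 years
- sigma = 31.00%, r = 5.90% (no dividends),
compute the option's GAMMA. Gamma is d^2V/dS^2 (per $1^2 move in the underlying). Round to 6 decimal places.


d1 = 0.4787496263; d2 = 0.0403434220
phi(d1) = 0.3557456978; exp(-qT) = 1.0000000000; exp(-rT) = 0.8886960526
Gamma = exp(-qT) * phi(d1) / (S * sigma * sqrt(T)) = 1.0000000000 * 0.3557456978 / (47.3700 * 0.3100 * 1.4142135624) = 0.017130

Answer: Gamma = 0.017130


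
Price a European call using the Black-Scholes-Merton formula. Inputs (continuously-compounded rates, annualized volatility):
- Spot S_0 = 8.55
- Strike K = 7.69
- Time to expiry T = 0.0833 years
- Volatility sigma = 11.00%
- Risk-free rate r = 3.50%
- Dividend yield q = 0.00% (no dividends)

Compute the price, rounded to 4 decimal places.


Answer: Price = 0.8824

Derivation:
d1 = (ln(S/K) + (r - q + 0.5*sigma^2) * T) / (sigma * sqrt(T)) = 3.44683959
d2 = d1 - sigma * sqrt(T) = 3.41509167
exp(-rT) = 0.99708875; exp(-qT) = 1.00000000
C = S_0 * exp(-qT) * N(d1) - K * exp(-rT) * N(d2)
N(d1) = 0.99971641; N(d2) = 0.99968120
C = 8.5500 * 1.00000000 * 0.99971641 - 7.6900 * 0.99708875 * 0.99968120 = 0.8824


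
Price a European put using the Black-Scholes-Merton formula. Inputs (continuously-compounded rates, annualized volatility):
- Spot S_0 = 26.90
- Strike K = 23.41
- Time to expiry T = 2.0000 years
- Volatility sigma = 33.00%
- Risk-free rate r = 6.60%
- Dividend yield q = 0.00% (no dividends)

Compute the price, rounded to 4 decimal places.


Answer: Price = 1.8808

Derivation:
d1 = (ln(S/K) + (r - q + 0.5*sigma^2) * T) / (sigma * sqrt(T)) = 0.81395063
d2 = d1 - sigma * sqrt(T) = 0.34726015
exp(-rT) = 0.87634100; exp(-qT) = 1.00000000
P = K * exp(-rT) * N(-d2) - S_0 * exp(-qT) * N(-d1)
N(-d1) = 0.20783662; N(-d2) = 0.36419794
P = 23.4100 * 0.87634100 * 0.36419794 - 26.9000 * 1.00000000 * 0.20783662 = 1.8808


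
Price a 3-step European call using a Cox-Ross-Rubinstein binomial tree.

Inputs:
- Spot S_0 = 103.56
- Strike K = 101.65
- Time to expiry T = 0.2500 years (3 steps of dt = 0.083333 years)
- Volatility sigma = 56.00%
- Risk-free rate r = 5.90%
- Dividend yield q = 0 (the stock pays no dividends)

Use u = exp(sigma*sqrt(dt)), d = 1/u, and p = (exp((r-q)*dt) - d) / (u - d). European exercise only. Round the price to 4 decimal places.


dt = T/N = 0.083333
u = exp(sigma*sqrt(dt)) = 1.175458; d = 1/u = 0.850732
p = (exp((r-q)*dt) - d) / (u - d) = 0.474852
Discount per step: exp(-r*dt) = 0.995095
Stock lattice S(k, i) with i counting down-moves:
  k=0: S(0,0) = 103.5600
  k=1: S(1,0) = 121.7305; S(1,1) = 88.1018
  k=2: S(2,0) = 143.0891; S(2,1) = 103.5600; S(2,2) = 74.9510
  k=3: S(3,0) = 168.1952; S(3,1) = 121.7305; S(3,2) = 88.1018; S(3,3) = 63.7632
Terminal payoffs V(N, i) = max(S_T - K, 0):
  V(3,0) = 66.545229; V(3,1) = 20.080457; V(3,2) = 0.000000; V(3,3) = 0.000000
Backward induction: V(k, i) = exp(-r*dt) * [p * V(k+1, i) + (1-p) * V(k+1, i+1)].
  V(2,0) = exp(-r*dt) * [p*66.545229 + (1-p)*20.080457] = 41.937623
  V(2,1) = exp(-r*dt) * [p*20.080457 + (1-p)*0.000000] = 9.488469
  V(2,2) = exp(-r*dt) * [p*0.000000 + (1-p)*0.000000] = 0.000000
  V(1,0) = exp(-r*dt) * [p*41.937623 + (1-p)*9.488469] = 24.774889
  V(1,1) = exp(-r*dt) * [p*9.488469 + (1-p)*0.000000] = 4.483515
  V(0,0) = exp(-r*dt) * [p*24.774889 + (1-p)*4.483515] = 14.049657

Answer: Price = V(0,0) = 14.0497


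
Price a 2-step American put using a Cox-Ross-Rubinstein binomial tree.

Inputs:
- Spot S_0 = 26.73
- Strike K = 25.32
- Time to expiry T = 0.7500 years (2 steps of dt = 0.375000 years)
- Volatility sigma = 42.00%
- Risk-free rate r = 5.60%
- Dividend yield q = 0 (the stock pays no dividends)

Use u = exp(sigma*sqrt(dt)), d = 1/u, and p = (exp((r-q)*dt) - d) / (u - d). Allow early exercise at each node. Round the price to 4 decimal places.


Answer: Price = V(0,0) = 2.4508

Derivation:
dt = T/N = 0.375000
u = exp(sigma*sqrt(dt)) = 1.293299; d = 1/u = 0.773216
p = (exp((r-q)*dt) - d) / (u - d) = 0.476858
Discount per step: exp(-r*dt) = 0.979219
Stock lattice S(k, i) with i counting down-moves:
  k=0: S(0,0) = 26.7300
  k=1: S(1,0) = 34.5699; S(1,1) = 20.6681
  k=2: S(2,0) = 44.7092; S(2,1) = 26.7300; S(2,2) = 15.9809
Terminal payoffs V(N, i) = max(K - S_T, 0):
  V(2,0) = 0.000000; V(2,1) = 0.000000; V(2,2) = 9.339109
Backward induction: V(k, i) = exp(-r*dt) * [p * V(k+1, i) + (1-p) * V(k+1, i+1)]; then take max(V_cont, immediate exercise) for American.
  V(1,0) = exp(-r*dt) * [p*0.000000 + (1-p)*0.000000] = 0.000000; exercise = 0.000000; V(1,0) = max -> 0.000000
  V(1,1) = exp(-r*dt) * [p*0.000000 + (1-p)*9.339109] = 4.784149; exercise = 4.651928; V(1,1) = max -> 4.784149
  V(0,0) = exp(-r*dt) * [p*0.000000 + (1-p)*4.784149] = 2.450778; exercise = 0.000000; V(0,0) = max -> 2.450778


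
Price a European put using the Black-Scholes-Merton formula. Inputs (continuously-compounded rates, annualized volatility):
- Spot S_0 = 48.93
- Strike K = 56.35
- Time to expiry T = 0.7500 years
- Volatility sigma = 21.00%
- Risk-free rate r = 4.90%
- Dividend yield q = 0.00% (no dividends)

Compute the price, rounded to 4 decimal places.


Answer: Price = 7.0317

Derivation:
d1 = (ln(S/K) + (r - q + 0.5*sigma^2) * T) / (sigma * sqrt(T)) = -0.48334684
d2 = d1 - sigma * sqrt(T) = -0.66521218
exp(-rT) = 0.96391708; exp(-qT) = 1.00000000
P = K * exp(-rT) * N(-d2) - S_0 * exp(-qT) * N(-d1)
N(-d1) = 0.68557526; N(-d2) = 0.74704260
P = 56.3500 * 0.96391708 * 0.74704260 - 48.9300 * 1.00000000 * 0.68557526 = 7.0317


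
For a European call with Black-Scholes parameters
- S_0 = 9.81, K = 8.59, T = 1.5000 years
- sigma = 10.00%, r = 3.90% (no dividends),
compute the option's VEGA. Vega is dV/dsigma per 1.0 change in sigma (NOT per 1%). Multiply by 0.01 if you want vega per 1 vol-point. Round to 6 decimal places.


d1 = 1.6232240871; d2 = 1.5007496000
phi(d1) = 0.1068459981; exp(-qT) = 1.0000000000; exp(-rT) = 0.9431782404
Vega = S * exp(-qT) * phi(d1) * sqrt(T) = 9.8100 * 1.0000000000 * 0.1068459981 * 1.2247448714 = 1.283728

Answer: Vega = 1.283728


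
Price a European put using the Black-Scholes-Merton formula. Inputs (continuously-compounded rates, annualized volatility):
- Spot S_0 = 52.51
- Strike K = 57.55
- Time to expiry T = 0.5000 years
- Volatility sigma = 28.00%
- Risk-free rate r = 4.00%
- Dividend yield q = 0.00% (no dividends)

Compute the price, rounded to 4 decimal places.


Answer: Price = 6.5220

Derivation:
d1 = (ln(S/K) + (r - q + 0.5*sigma^2) * T) / (sigma * sqrt(T)) = -0.26289476
d2 = d1 - sigma * sqrt(T) = -0.46088466
exp(-rT) = 0.98019867; exp(-qT) = 1.00000000
P = K * exp(-rT) * N(-d2) - S_0 * exp(-qT) * N(-d1)
N(-d1) = 0.60368415; N(-d2) = 0.67755932
P = 57.5500 * 0.98019867 * 0.67755932 - 52.5100 * 1.00000000 * 0.60368415 = 6.5220


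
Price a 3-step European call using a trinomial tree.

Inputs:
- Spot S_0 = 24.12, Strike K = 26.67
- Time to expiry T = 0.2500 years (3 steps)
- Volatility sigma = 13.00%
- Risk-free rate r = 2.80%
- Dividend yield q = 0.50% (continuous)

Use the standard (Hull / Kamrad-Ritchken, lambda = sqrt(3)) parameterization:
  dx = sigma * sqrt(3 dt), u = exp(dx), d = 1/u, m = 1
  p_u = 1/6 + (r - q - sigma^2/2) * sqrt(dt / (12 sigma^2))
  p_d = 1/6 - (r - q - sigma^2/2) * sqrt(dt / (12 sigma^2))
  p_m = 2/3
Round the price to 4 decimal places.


dt = T/N = 0.083333; dx = sigma*sqrt(3*dt) = 0.065000
u = exp(dx) = 1.067159; d = 1/u = 0.937067
p_u = 0.175994, p_m = 0.666667, p_d = 0.157340
Discount per step: exp(-r*dt) = 0.997669
Stock lattice S(k, j) with j the centered position index:
  k=0: S(0,+0) = 24.1200
  k=1: S(1,-1) = 22.6021; S(1,+0) = 24.1200; S(1,+1) = 25.7399
  k=2: S(2,-2) = 21.1797; S(2,-1) = 22.6021; S(2,+0) = 24.1200; S(2,+1) = 25.7399; S(2,+2) = 27.4685
  k=3: S(3,-3) = 19.8468; S(3,-2) = 21.1797; S(3,-1) = 22.6021; S(3,+0) = 24.1200; S(3,+1) = 25.7399; S(3,+2) = 27.4685; S(3,+3) = 29.3133
Terminal payoffs V(N, j) = max(S_T - K, 0):
  V(3,-3) = 0.000000; V(3,-2) = 0.000000; V(3,-1) = 0.000000; V(3,+0) = 0.000000; V(3,+1) = 0.000000; V(3,+2) = 0.798541; V(3,+3) = 2.643301
Backward induction: V(k, j) = exp(-r*dt) * [p_u * V(k+1, j+1) + p_m * V(k+1, j) + p_d * V(k+1, j-1)]
  V(2,-2) = exp(-r*dt) * [p_u*0.000000 + p_m*0.000000 + p_d*0.000000] = 0.000000
  V(2,-1) = exp(-r*dt) * [p_u*0.000000 + p_m*0.000000 + p_d*0.000000] = 0.000000
  V(2,+0) = exp(-r*dt) * [p_u*0.000000 + p_m*0.000000 + p_d*0.000000] = 0.000000
  V(2,+1) = exp(-r*dt) * [p_u*0.798541 + p_m*0.000000 + p_d*0.000000] = 0.140210
  V(2,+2) = exp(-r*dt) * [p_u*2.643301 + p_m*0.798541 + p_d*0.000000] = 0.995239
  V(1,-1) = exp(-r*dt) * [p_u*0.000000 + p_m*0.000000 + p_d*0.000000] = 0.000000
  V(1,+0) = exp(-r*dt) * [p_u*0.140210 + p_m*0.000000 + p_d*0.000000] = 0.024619
  V(1,+1) = exp(-r*dt) * [p_u*0.995239 + p_m*0.140210 + p_d*0.000000] = 0.268003
  V(0,+0) = exp(-r*dt) * [p_u*0.268003 + p_m*0.024619 + p_d*0.000000] = 0.063431

Answer: Price = V(0,0) = 0.0634


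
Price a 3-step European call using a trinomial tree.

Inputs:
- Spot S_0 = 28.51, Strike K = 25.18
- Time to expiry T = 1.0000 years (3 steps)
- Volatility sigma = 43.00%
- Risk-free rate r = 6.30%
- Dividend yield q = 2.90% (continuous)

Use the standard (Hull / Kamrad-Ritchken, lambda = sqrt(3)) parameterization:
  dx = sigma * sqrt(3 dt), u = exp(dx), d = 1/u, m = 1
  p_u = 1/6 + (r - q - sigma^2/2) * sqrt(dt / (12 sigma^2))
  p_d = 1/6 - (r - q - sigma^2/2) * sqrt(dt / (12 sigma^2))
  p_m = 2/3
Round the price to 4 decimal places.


dt = T/N = 0.333333; dx = sigma*sqrt(3*dt) = 0.430000
u = exp(dx) = 1.537258; d = 1/u = 0.650509
p_u = 0.144012, p_m = 0.666667, p_d = 0.189322
Discount per step: exp(-r*dt) = 0.979219
Stock lattice S(k, j) with j the centered position index:
  k=0: S(0,+0) = 28.5100
  k=1: S(1,-1) = 18.5460; S(1,+0) = 28.5100; S(1,+1) = 43.8272
  k=2: S(2,-2) = 12.0644; S(2,-1) = 18.5460; S(2,+0) = 28.5100; S(2,+1) = 43.8272; S(2,+2) = 67.3737
  k=3: S(3,-3) = 7.8480; S(3,-2) = 12.0644; S(3,-1) = 18.5460; S(3,+0) = 28.5100; S(3,+1) = 43.8272; S(3,+2) = 67.3737; S(3,+3) = 103.5707
Terminal payoffs V(N, j) = max(S_T - K, 0):
  V(3,-3) = 0.000000; V(3,-2) = 0.000000; V(3,-1) = 0.000000; V(3,+0) = 3.330000; V(3,+1) = 18.647212; V(3,+2) = 42.193711; V(3,+3) = 78.390745
Backward induction: V(k, j) = exp(-r*dt) * [p_u * V(k+1, j+1) + p_m * V(k+1, j) + p_d * V(k+1, j-1)]
  V(2,-2) = exp(-r*dt) * [p_u*0.000000 + p_m*0.000000 + p_d*0.000000] = 0.000000
  V(2,-1) = exp(-r*dt) * [p_u*3.330000 + p_m*0.000000 + p_d*0.000000] = 0.469593
  V(2,+0) = exp(-r*dt) * [p_u*18.647212 + p_m*3.330000 + p_d*0.000000] = 4.803476
  V(2,+1) = exp(-r*dt) * [p_u*42.193711 + p_m*18.647212 + p_d*3.330000] = 18.740587
  V(2,+2) = exp(-r*dt) * [p_u*78.390745 + p_m*42.193711 + p_d*18.647212] = 42.056124
  V(1,-1) = exp(-r*dt) * [p_u*4.803476 + p_m*0.469593 + p_d*0.000000] = 0.983937
  V(1,+0) = exp(-r*dt) * [p_u*18.740587 + p_m*4.803476 + p_d*0.469593] = 5.865604
  V(1,+1) = exp(-r*dt) * [p_u*42.056124 + p_m*18.740587 + p_d*4.803476] = 19.055305
  V(0,+0) = exp(-r*dt) * [p_u*19.055305 + p_m*5.865604 + p_d*0.983937] = 6.698708

Answer: Price = V(0,0) = 6.6987


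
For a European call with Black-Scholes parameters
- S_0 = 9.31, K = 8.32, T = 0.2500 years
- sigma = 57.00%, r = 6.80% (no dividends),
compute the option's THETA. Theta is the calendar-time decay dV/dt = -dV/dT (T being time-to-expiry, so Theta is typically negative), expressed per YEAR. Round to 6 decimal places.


d1 = 0.5966292507; d2 = 0.3116292507
phi(d1) = 0.3338973179; exp(-qT) = 1.0000000000; exp(-rT) = 0.9831436846
Theta = -S*exp(-qT)*phi(d1)*sigma/(2*sqrt(T)) - r*K*exp(-rT)*N(d2) + q*S*exp(-qT)*N(d1)
N(d1) = 0.7246225312; N(d2) = 0.6223388492; sqrt(T) = 0.5000000000
Term 1 = -9.3100 * 1.0000000000 * 0.3338973179 * 0.5700 / (2 * 0.5000000000) = -1.7718928969
Term 2 = -0.0680 * 8.3200 * 0.9831436846 * 0.6223388492 = -0.3461594126
Term 3 = 0 (no dividend yield, q = 0)
Theta = -1.7718928969 + (-0.3461594126) + (0.0000000000) = -2.118052

Answer: Theta = -2.118052


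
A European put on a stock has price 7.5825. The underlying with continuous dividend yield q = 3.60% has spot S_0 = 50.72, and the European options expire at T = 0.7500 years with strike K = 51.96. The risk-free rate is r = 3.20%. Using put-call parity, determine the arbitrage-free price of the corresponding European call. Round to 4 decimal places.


Put-call parity: C - P = S_0 * exp(-qT) - K * exp(-rT).
S_0 * exp(-qT) = 50.7200 * 0.97336124 = 49.36888217
K * exp(-rT) = 51.9600 * 0.97628571 = 50.72780548
C = P + S*exp(-qT) - K*exp(-rT)
C = 7.5825 + 49.36888217 - 50.72780548 = 6.2236

Answer: Call price = 6.2236


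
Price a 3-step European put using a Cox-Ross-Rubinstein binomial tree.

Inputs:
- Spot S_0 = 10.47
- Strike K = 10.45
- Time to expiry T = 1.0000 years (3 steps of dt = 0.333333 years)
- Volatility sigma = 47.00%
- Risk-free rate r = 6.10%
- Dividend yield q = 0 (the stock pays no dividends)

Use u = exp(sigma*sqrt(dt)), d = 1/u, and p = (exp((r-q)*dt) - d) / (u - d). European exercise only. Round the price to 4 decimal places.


dt = T/N = 0.333333
u = exp(sigma*sqrt(dt)) = 1.311740; d = 1/u = 0.762346
p = (exp((r-q)*dt) - d) / (u - d) = 0.469964
Discount per step: exp(-r*dt) = 0.979872
Stock lattice S(k, i) with i counting down-moves:
  k=0: S(0,0) = 10.4700
  k=1: S(1,0) = 13.7339; S(1,1) = 7.9818
  k=2: S(2,0) = 18.0153; S(2,1) = 10.4700; S(2,2) = 6.0849
  k=3: S(3,0) = 23.6314; S(3,1) = 13.7339; S(3,2) = 7.9818; S(3,3) = 4.6388
Terminal payoffs V(N, i) = max(K - S_T, 0):
  V(3,0) = 0.000000; V(3,1) = 0.000000; V(3,2) = 2.468236; V(3,3) = 5.811226
Backward induction: V(k, i) = exp(-r*dt) * [p * V(k+1, i) + (1-p) * V(k+1, i+1)].
  V(2,0) = exp(-r*dt) * [p*0.000000 + (1-p)*0.000000] = 0.000000
  V(2,1) = exp(-r*dt) * [p*0.000000 + (1-p)*2.468236] = 1.281922
  V(2,2) = exp(-r*dt) * [p*2.468236 + (1-p)*5.811226] = 4.154796
  V(1,0) = exp(-r*dt) * [p*0.000000 + (1-p)*1.281922] = 0.665789
  V(1,1) = exp(-r*dt) * [p*1.281922 + (1-p)*4.154796] = 2.748197
  V(0,0) = exp(-r*dt) * [p*0.665789 + (1-p)*2.748197] = 1.733923

Answer: Price = V(0,0) = 1.7339


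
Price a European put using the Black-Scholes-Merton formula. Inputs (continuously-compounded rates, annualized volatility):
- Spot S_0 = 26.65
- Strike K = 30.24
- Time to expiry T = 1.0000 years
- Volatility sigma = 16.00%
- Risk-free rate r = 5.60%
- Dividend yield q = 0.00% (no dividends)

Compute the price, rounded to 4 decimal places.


Answer: Price = 2.9000

Derivation:
d1 = (ln(S/K) + (r - q + 0.5*sigma^2) * T) / (sigma * sqrt(T)) = -0.35985250
d2 = d1 - sigma * sqrt(T) = -0.51985250
exp(-rT) = 0.94553914; exp(-qT) = 1.00000000
P = K * exp(-rT) * N(-d2) - S_0 * exp(-qT) * N(-d1)
N(-d1) = 0.64052128; N(-d2) = 0.69841681
P = 30.2400 * 0.94553914 * 0.69841681 - 26.6500 * 1.00000000 * 0.64052128 = 2.9000


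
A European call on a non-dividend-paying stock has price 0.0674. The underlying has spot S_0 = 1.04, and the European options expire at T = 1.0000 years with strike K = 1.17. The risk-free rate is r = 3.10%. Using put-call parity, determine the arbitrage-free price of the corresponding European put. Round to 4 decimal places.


Answer: Put price = 0.1617

Derivation:
Put-call parity: C - P = S_0 * exp(-qT) - K * exp(-rT).
S_0 * exp(-qT) = 1.0400 * 1.00000000 = 1.04000000
K * exp(-rT) = 1.1700 * 0.96947557 = 1.13428642
P = C - S*exp(-qT) + K*exp(-rT)
P = 0.0674 - 1.04000000 + 1.13428642 = 0.1617


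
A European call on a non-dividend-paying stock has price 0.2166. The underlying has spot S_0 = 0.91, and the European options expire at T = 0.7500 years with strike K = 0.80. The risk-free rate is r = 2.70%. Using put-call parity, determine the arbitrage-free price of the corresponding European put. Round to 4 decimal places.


Answer: Put price = 0.0906

Derivation:
Put-call parity: C - P = S_0 * exp(-qT) - K * exp(-rT).
S_0 * exp(-qT) = 0.9100 * 1.00000000 = 0.91000000
K * exp(-rT) = 0.8000 * 0.97995365 = 0.78396292
P = C - S*exp(-qT) + K*exp(-rT)
P = 0.2166 - 0.91000000 + 0.78396292 = 0.0906


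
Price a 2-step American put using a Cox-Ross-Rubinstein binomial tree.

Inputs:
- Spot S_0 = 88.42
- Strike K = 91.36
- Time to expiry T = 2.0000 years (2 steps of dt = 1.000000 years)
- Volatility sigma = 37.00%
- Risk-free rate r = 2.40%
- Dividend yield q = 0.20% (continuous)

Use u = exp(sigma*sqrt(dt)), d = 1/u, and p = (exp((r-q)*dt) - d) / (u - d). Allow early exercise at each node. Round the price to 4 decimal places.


dt = T/N = 1.000000
u = exp(sigma*sqrt(dt)) = 1.447735; d = 1/u = 0.690734
p = (exp((r-q)*dt) - d) / (u - d) = 0.437925
Discount per step: exp(-r*dt) = 0.976286
Stock lattice S(k, i) with i counting down-moves:
  k=0: S(0,0) = 88.4200
  k=1: S(1,0) = 128.0087; S(1,1) = 61.0747
  k=2: S(2,0) = 185.3226; S(2,1) = 88.4200; S(2,2) = 42.1864
Terminal payoffs V(N, i) = max(K - S_T, 0):
  V(2,0) = 0.000000; V(2,1) = 2.940000; V(2,2) = 49.173588
Backward induction: V(k, i) = exp(-r*dt) * [p * V(k+1, i) + (1-p) * V(k+1, i+1)]; then take max(V_cont, immediate exercise) for American.
  V(1,0) = exp(-r*dt) * [p*0.000000 + (1-p)*2.940000] = 1.613312; exercise = 0.000000; V(1,0) = max -> 1.613312
  V(1,1) = exp(-r*dt) * [p*2.940000 + (1-p)*49.173588] = 28.240760; exercise = 30.285270; V(1,1) = max -> 30.285270
  V(0,0) = exp(-r*dt) * [p*1.613312 + (1-p)*30.285270] = 17.308666; exercise = 2.940000; V(0,0) = max -> 17.308666

Answer: Price = V(0,0) = 17.3087


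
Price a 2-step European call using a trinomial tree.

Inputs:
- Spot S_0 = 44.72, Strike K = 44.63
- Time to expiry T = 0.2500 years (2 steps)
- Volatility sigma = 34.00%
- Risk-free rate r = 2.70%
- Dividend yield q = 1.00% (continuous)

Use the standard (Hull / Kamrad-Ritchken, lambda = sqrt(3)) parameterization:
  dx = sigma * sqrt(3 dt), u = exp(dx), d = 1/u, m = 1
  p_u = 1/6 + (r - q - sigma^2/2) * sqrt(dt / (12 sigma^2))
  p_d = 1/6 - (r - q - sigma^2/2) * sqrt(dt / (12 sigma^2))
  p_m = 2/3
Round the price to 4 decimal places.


Answer: Price = V(0,0) = 2.7292

Derivation:
dt = T/N = 0.125000; dx = sigma*sqrt(3*dt) = 0.208207
u = exp(dx) = 1.231468; d = 1/u = 0.812039
p_u = 0.154419, p_m = 0.666667, p_d = 0.178914
Discount per step: exp(-r*dt) = 0.996631
Stock lattice S(k, j) with j the centered position index:
  k=0: S(0,+0) = 44.7200
  k=1: S(1,-1) = 36.3144; S(1,+0) = 44.7200; S(1,+1) = 55.0712
  k=2: S(2,-2) = 29.4887; S(2,-1) = 36.3144; S(2,+0) = 44.7200; S(2,+1) = 55.0712; S(2,+2) = 67.8184
Terminal payoffs V(N, j) = max(S_T - K, 0):
  V(2,-2) = 0.000000; V(2,-1) = 0.000000; V(2,+0) = 0.090000; V(2,+1) = 10.441231; V(2,+2) = 23.188437
Backward induction: V(k, j) = exp(-r*dt) * [p_u * V(k+1, j+1) + p_m * V(k+1, j) + p_d * V(k+1, j-1)]
  V(1,-1) = exp(-r*dt) * [p_u*0.090000 + p_m*0.000000 + p_d*0.000000] = 0.013851
  V(1,+0) = exp(-r*dt) * [p_u*10.441231 + p_m*0.090000 + p_d*0.000000] = 1.666692
  V(1,+1) = exp(-r*dt) * [p_u*23.188437 + p_m*10.441231 + p_d*0.090000] = 10.522091
  V(0,+0) = exp(-r*dt) * [p_u*10.522091 + p_m*1.666692 + p_d*0.013851] = 2.729193


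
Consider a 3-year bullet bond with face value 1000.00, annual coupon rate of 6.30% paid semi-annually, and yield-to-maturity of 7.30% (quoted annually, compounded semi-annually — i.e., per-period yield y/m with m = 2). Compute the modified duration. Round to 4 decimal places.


Answer: Modified duration = 2.6788

Derivation:
Coupon per period c = face * coupon_rate / m = 31.500000
Periods per year m = 2; per-period yield y/m = 0.036500
Number of cashflows N = 6
Cashflows (t years, CF_t, discount factor 1/(1+y/m)^(m*t), PV):
  t = 0.5000: CF_t = 31.500000, DF = 0.964785, PV = 30.390738
  t = 1.0000: CF_t = 31.500000, DF = 0.930811, PV = 29.320538
  t = 1.5000: CF_t = 31.500000, DF = 0.898033, PV = 28.288025
  t = 2.0000: CF_t = 31.500000, DF = 0.866409, PV = 27.291872
  t = 2.5000: CF_t = 31.500000, DF = 0.835898, PV = 26.330798
  t = 3.0000: CF_t = 1031.500000, DF = 0.806462, PV = 831.866037
Price P = sum_t PV_t = 973.488010
First compute Macaulay numerator sum_t t * PV_t:
  t * PV_t at t = 0.5000: 15.195369
  t * PV_t at t = 1.0000: 29.320538
  t * PV_t at t = 1.5000: 42.432038
  t * PV_t at t = 2.0000: 54.583744
  t * PV_t at t = 2.5000: 65.826995
  t * PV_t at t = 3.0000: 2495.598112
Macaulay duration D = 2702.956797 / 973.488010 = 2.776569
Modified duration = D / (1 + y/m) = 2.776569 / (1 + 0.036500) = 2.678793


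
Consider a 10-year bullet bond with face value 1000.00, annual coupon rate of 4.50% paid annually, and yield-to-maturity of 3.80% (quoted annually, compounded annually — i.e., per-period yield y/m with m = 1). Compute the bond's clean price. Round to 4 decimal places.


Coupon per period c = face * coupon_rate / m = 45.000000
Periods per year m = 1; per-period yield y/m = 0.038000
Number of cashflows N = 10
Cashflows (t years, CF_t, discount factor 1/(1+y/m)^(m*t), PV):
  t = 1.0000: CF_t = 45.000000, DF = 0.963391, PV = 43.352601
  t = 2.0000: CF_t = 45.000000, DF = 0.928122, PV = 41.765512
  t = 3.0000: CF_t = 45.000000, DF = 0.894145, PV = 40.236524
  t = 4.0000: CF_t = 45.000000, DF = 0.861411, PV = 38.763510
  t = 5.0000: CF_t = 45.000000, DF = 0.829876, PV = 37.344422
  t = 6.0000: CF_t = 45.000000, DF = 0.799495, PV = 35.977286
  t = 7.0000: CF_t = 45.000000, DF = 0.770227, PV = 34.660198
  t = 8.0000: CF_t = 45.000000, DF = 0.742030, PV = 33.391328
  t = 9.0000: CF_t = 45.000000, DF = 0.714865, PV = 32.168909
  t = 10.0000: CF_t = 1045.000000, DF = 0.688694, PV = 719.685504
Price P = sum_t PV_t = 1057.345794

Answer: Price = 1057.3458


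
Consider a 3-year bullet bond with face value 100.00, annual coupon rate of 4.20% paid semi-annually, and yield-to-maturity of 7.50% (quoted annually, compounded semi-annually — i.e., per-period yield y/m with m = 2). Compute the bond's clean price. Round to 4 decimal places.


Answer: Price = 91.2796

Derivation:
Coupon per period c = face * coupon_rate / m = 2.100000
Periods per year m = 2; per-period yield y/m = 0.037500
Number of cashflows N = 6
Cashflows (t years, CF_t, discount factor 1/(1+y/m)^(m*t), PV):
  t = 0.5000: CF_t = 2.100000, DF = 0.963855, PV = 2.024096
  t = 1.0000: CF_t = 2.100000, DF = 0.929017, PV = 1.950936
  t = 1.5000: CF_t = 2.100000, DF = 0.895438, PV = 1.880421
  t = 2.0000: CF_t = 2.100000, DF = 0.863073, PV = 1.812453
  t = 2.5000: CF_t = 2.100000, DF = 0.831878, PV = 1.746943
  t = 3.0000: CF_t = 102.100000, DF = 0.801810, PV = 81.864782
Price P = sum_t PV_t = 91.279632


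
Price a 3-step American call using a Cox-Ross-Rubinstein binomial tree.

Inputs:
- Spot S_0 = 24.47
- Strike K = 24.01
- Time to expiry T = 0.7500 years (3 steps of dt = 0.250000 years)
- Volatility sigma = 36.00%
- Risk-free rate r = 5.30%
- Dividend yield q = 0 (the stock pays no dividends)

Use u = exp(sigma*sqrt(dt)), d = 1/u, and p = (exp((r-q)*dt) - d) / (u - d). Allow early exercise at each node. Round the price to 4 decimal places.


Answer: Price = V(0,0) = 3.9315

Derivation:
dt = T/N = 0.250000
u = exp(sigma*sqrt(dt)) = 1.197217; d = 1/u = 0.835270
p = (exp((r-q)*dt) - d) / (u - d) = 0.491972
Discount per step: exp(-r*dt) = 0.986837
Stock lattice S(k, i) with i counting down-moves:
  k=0: S(0,0) = 24.4700
  k=1: S(1,0) = 29.2959; S(1,1) = 20.4391
  k=2: S(2,0) = 35.0736; S(2,1) = 24.4700; S(2,2) = 17.0721
  k=3: S(3,0) = 41.9907; S(3,1) = 29.2959; S(3,2) = 20.4391; S(3,3) = 14.2598
Terminal payoffs V(N, i) = max(S_T - K, 0):
  V(3,0) = 17.980688; V(3,1) = 5.285909; V(3,2) = 0.000000; V(3,3) = 0.000000
Backward induction: V(k, i) = exp(-r*dt) * [p * V(k+1, i) + (1-p) * V(k+1, i+1)]; then take max(V_cont, immediate exercise) for American.
  V(2,0) = exp(-r*dt) * [p*17.980688 + (1-p)*5.285909] = 11.379605; exercise = 11.063571; V(2,0) = max -> 11.379605
  V(2,1) = exp(-r*dt) * [p*5.285909 + (1-p)*0.000000] = 2.566291; exercise = 0.460000; V(2,1) = max -> 2.566291
  V(2,2) = exp(-r*dt) * [p*0.000000 + (1-p)*0.000000] = 0.000000; exercise = 0.000000; V(2,2) = max -> 0.000000
  V(1,0) = exp(-r*dt) * [p*11.379605 + (1-p)*2.566291] = 6.811346; exercise = 5.285909; V(1,0) = max -> 6.811346
  V(1,1) = exp(-r*dt) * [p*2.566291 + (1-p)*0.000000] = 1.245926; exercise = 0.000000; V(1,1) = max -> 1.245926
  V(0,0) = exp(-r*dt) * [p*6.811346 + (1-p)*1.245926] = 3.931519; exercise = 0.460000; V(0,0) = max -> 3.931519


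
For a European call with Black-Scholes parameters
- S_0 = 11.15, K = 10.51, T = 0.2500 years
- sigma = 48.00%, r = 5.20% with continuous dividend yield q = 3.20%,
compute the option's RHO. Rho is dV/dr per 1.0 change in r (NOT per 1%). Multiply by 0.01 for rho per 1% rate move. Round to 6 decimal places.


Answer: Rho = 1.448472

Derivation:
d1 = 0.3871346376; d2 = 0.1471346376
phi(d1) = 0.3701395631; exp(-qT) = 0.9920319148; exp(-rT) = 0.9870841350
N(d2) = 0.5584871247
Rho = K*T*exp(-rT)*N(d2) = 10.5100 * 0.2500 * 0.9870841350 * 0.5584871247 = 1.448472


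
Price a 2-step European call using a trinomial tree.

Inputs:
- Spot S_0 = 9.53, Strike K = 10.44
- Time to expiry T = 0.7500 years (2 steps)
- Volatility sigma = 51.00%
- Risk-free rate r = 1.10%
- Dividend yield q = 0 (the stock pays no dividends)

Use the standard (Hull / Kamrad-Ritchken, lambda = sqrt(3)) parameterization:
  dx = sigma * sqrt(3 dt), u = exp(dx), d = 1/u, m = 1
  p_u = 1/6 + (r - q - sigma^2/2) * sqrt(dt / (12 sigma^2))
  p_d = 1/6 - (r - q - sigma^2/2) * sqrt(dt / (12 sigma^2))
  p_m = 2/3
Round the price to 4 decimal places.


Answer: Price = V(0,0) = 1.2588

Derivation:
dt = T/N = 0.375000; dx = sigma*sqrt(3*dt) = 0.540937
u = exp(dx) = 1.717615; d = 1/u = 0.582203
p_u = 0.125401, p_m = 0.666667, p_d = 0.207932
Discount per step: exp(-r*dt) = 0.995883
Stock lattice S(k, j) with j the centered position index:
  k=0: S(0,+0) = 9.5300
  k=1: S(1,-1) = 5.5484; S(1,+0) = 9.5300; S(1,+1) = 16.3689
  k=2: S(2,-2) = 3.2303; S(2,-1) = 5.5484; S(2,+0) = 9.5300; S(2,+1) = 16.3689; S(2,+2) = 28.1154
Terminal payoffs V(N, j) = max(S_T - K, 0):
  V(2,-2) = 0.000000; V(2,-1) = 0.000000; V(2,+0) = 0.000000; V(2,+1) = 5.928871; V(2,+2) = 17.675418
Backward induction: V(k, j) = exp(-r*dt) * [p_u * V(k+1, j+1) + p_m * V(k+1, j) + p_d * V(k+1, j-1)]
  V(1,-1) = exp(-r*dt) * [p_u*0.000000 + p_m*0.000000 + p_d*0.000000] = 0.000000
  V(1,+0) = exp(-r*dt) * [p_u*5.928871 + p_m*0.000000 + p_d*0.000000] = 0.740428
  V(1,+1) = exp(-r*dt) * [p_u*17.675418 + p_m*5.928871 + p_d*0.000000] = 6.143708
  V(0,+0) = exp(-r*dt) * [p_u*6.143708 + p_m*0.740428 + p_d*0.000000] = 1.258845


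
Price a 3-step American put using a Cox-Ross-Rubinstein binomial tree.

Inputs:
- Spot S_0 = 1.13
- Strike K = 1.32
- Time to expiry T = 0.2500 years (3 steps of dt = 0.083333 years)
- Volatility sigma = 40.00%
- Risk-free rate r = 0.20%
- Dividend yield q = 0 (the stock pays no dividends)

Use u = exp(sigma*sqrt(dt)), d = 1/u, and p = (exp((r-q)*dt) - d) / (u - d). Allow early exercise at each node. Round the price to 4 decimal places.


dt = T/N = 0.083333
u = exp(sigma*sqrt(dt)) = 1.122401; d = 1/u = 0.890947
p = (exp((r-q)*dt) - d) / (u - d) = 0.471885
Discount per step: exp(-r*dt) = 0.999833
Stock lattice S(k, i) with i counting down-moves:
  k=0: S(0,0) = 1.1300
  k=1: S(1,0) = 1.2683; S(1,1) = 1.0068
  k=2: S(2,0) = 1.4236; S(2,1) = 1.1300; S(2,2) = 0.8970
  k=3: S(3,0) = 1.5978; S(3,1) = 1.2683; S(3,2) = 1.0068; S(3,3) = 0.7992
Terminal payoffs V(N, i) = max(K - S_T, 0):
  V(3,0) = 0.000000; V(3,1) = 0.051687; V(3,2) = 0.313230; V(3,3) = 0.520839
Backward induction: V(k, i) = exp(-r*dt) * [p * V(k+1, i) + (1-p) * V(k+1, i+1)]; then take max(V_cont, immediate exercise) for American.
  V(2,0) = exp(-r*dt) * [p*0.000000 + (1-p)*0.051687] = 0.027292; exercise = 0.000000; V(2,0) = max -> 0.027292
  V(2,1) = exp(-r*dt) * [p*0.051687 + (1-p)*0.313230] = 0.189780; exercise = 0.190000; V(2,1) = max -> 0.190000
  V(2,2) = exp(-r*dt) * [p*0.313230 + (1-p)*0.520839] = 0.422801; exercise = 0.423021; V(2,2) = max -> 0.423021
  V(1,0) = exp(-r*dt) * [p*0.027292 + (1-p)*0.190000] = 0.113202; exercise = 0.051687; V(1,0) = max -> 0.113202
  V(1,1) = exp(-r*dt) * [p*0.190000 + (1-p)*0.423021] = 0.313010; exercise = 0.313230; V(1,1) = max -> 0.313230
  V(0,0) = exp(-r*dt) * [p*0.113202 + (1-p)*0.313230] = 0.218803; exercise = 0.190000; V(0,0) = max -> 0.218803

Answer: Price = V(0,0) = 0.2188


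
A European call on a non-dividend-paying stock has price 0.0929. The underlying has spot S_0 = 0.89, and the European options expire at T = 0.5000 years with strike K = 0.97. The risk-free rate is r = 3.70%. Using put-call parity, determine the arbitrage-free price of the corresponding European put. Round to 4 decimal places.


Answer: Put price = 0.1551

Derivation:
Put-call parity: C - P = S_0 * exp(-qT) - K * exp(-rT).
S_0 * exp(-qT) = 0.8900 * 1.00000000 = 0.89000000
K * exp(-rT) = 0.9700 * 0.98167007 = 0.95221997
P = C - S*exp(-qT) + K*exp(-rT)
P = 0.0929 - 0.89000000 + 0.95221997 = 0.1551


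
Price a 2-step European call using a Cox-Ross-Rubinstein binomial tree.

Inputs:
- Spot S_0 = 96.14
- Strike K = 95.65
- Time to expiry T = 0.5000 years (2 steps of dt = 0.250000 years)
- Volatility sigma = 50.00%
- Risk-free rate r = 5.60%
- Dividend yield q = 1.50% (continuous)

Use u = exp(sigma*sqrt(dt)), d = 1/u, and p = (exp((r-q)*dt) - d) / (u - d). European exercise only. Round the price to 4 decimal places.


dt = T/N = 0.250000
u = exp(sigma*sqrt(dt)) = 1.284025; d = 1/u = 0.778801
p = (exp((r-q)*dt) - d) / (u - d) = 0.458216
Discount per step: exp(-r*dt) = 0.986098
Stock lattice S(k, i) with i counting down-moves:
  k=0: S(0,0) = 96.1400
  k=1: S(1,0) = 123.4462; S(1,1) = 74.8739
  k=2: S(2,0) = 158.5081; S(2,1) = 96.1400; S(2,2) = 58.3119
Terminal payoffs V(N, i) = max(S_T - K, 0):
  V(2,0) = 62.858063; V(2,1) = 0.490000; V(2,2) = 0.000000
Backward induction: V(k, i) = exp(-r*dt) * [p * V(k+1, i) + (1-p) * V(k+1, i+1)].
  V(1,0) = exp(-r*dt) * [p*62.858063 + (1-p)*0.490000] = 28.663917
  V(1,1) = exp(-r*dt) * [p*0.490000 + (1-p)*0.000000] = 0.221404
  V(0,0) = exp(-r*dt) * [p*28.663917 + (1-p)*0.221404] = 13.069948

Answer: Price = V(0,0) = 13.0699
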